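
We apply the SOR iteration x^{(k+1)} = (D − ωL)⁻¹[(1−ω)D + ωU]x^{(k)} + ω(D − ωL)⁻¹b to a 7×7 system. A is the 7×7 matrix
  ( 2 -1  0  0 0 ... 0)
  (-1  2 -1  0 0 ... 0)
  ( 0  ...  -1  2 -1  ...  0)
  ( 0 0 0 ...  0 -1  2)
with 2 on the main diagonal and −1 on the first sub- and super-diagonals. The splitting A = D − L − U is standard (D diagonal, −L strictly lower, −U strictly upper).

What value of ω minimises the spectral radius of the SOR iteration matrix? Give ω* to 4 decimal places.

ω* = 1.4465

With n=7, ρ(Jacobi) = cos(π/8) = 0.9239.
root = sin(π/8) = 0.38268  (since 1−cos² = sin²).
Young: ω* = 2/(1+√(1−ρ_J²)) = 2/(1+0.38268) = 2/1.38268 = 1.4465.
At ω = 1.4465 every |λ(B_ω)| = ω−1, so ρ_SOR = 0.4465.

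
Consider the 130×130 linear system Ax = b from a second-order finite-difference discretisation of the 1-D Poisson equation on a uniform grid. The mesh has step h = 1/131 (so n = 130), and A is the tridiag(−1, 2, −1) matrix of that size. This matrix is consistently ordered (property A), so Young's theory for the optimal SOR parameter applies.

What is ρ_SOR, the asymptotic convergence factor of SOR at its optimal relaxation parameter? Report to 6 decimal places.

ρ_SOR = 0.953164

[ρ_J] n=130: ρ(B_J) = cos(π/(n+1)) = cos(π/131) = 0.999712.
√(1 − cos²(π/131)) = sin(π/131) ≈ 0.0239793.
Young: ω* = 2/(1+√(1−ρ_J²)) = 2/(1+0.0239793) = 2/1.0239793 = 1.953164.
and ρ(B_{ω*}) = 1.953164 − 1 = 0.953164.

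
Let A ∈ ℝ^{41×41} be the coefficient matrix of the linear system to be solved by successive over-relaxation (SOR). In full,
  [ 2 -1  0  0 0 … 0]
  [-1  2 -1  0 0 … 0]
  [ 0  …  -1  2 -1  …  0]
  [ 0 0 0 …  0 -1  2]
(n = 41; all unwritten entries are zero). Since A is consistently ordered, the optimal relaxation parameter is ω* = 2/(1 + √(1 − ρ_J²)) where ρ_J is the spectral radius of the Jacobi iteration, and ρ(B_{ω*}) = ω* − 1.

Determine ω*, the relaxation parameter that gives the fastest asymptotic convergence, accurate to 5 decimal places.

ω* = 1.86093

[ρ_J] n=41: ρ(B_J) = cos(π/(n+1)) = cos(π/42) = 0.99720.
1 − cos²(π/42) = sin²(π/42) ⇒ √(1−ρ_J²) = sin(π/42) = 0.074730.
ω* = 2/(1 + 0.074730) = 2/1.074730 = 1.86093.
ρ_SOR = ω* − 1 ≈ 0.86093.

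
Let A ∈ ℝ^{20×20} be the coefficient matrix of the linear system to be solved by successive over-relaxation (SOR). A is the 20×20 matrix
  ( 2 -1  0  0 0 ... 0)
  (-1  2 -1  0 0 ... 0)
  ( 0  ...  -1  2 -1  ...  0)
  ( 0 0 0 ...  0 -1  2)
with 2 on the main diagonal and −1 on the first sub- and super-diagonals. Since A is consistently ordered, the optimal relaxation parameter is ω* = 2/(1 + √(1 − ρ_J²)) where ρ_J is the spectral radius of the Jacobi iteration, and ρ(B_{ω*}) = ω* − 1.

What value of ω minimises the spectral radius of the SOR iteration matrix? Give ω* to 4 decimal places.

With n=20, ρ(Jacobi) = cos(π/21) = 0.9888.
√(1−ρ_J²) = |sin(π/21)| = 0.14904
Young: ω* = 2/(1+√(1−ρ_J²)) = 2/(1+0.14904) = 2/1.14904 = 1.7406.
and ρ(B_{ω*}) = 1.7406 − 1 = 0.7406.

ω* = 1.7406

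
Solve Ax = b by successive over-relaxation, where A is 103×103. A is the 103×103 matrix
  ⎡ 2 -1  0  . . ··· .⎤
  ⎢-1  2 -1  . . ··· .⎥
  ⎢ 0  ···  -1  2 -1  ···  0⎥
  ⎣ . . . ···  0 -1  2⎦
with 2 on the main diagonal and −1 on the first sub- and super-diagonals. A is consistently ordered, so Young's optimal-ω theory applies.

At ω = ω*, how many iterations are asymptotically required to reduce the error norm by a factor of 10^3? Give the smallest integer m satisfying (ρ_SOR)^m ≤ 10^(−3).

With n=103, ρ(Jacobi) = cos(π/104) = 0.9995438.
root = sin(π/104) = 0.0302030  (since 1−cos² = sin²).
Young: ω* = 2/(1+√(1−ρ_J²)) = 2/(1+0.0302030) = 2/1.0302030 = 1.9413650.
and ρ(B_{ω*}) = 1.9413650 − 1 = 0.9413650.
(0.9413650)^m ≤ 10^{−3}  ⇒  m·ln(0.9413650) ≤ −3·ln10  ⇒  m ≥ 114.321  ⇒  m = 115

m = 115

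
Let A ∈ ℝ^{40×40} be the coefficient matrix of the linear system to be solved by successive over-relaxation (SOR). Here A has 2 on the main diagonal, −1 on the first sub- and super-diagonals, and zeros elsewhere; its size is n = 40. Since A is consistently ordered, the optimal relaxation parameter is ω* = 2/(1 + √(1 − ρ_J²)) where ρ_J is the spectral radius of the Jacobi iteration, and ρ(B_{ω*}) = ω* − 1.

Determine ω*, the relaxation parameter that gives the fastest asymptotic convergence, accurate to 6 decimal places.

ω* = 1.857788

With n=40, ρ(Jacobi) = cos(π/41) = 0.997066.
√(1−ρ_J²) = |sin(π/41)| = 0.0765493
ω* = 2/(1+0.0765493) = 1.857788
Hence ρ(B_{ω*}) = 1.857788 − 1 = 0.857788.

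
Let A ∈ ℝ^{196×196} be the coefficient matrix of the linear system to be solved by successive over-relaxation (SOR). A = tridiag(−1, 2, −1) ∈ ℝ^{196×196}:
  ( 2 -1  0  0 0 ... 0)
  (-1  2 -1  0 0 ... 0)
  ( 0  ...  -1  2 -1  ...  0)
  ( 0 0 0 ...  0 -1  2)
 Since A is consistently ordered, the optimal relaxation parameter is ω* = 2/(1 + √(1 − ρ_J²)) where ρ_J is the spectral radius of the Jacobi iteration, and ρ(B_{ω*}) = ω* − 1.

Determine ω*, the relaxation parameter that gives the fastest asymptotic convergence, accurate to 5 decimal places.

B_J for the 196×196 system has eigenvalues cos(kπ/197); ρ_J = cos(π/197) = 0.99987.
√(1 − cos²(π/197)) = sin(π/197) ≈ 0.015946.
ω* = 2 / (1 + 0.015946) = 2 / 1.015946 ≈ 1.96861.
At ω = 1.96861 every |λ(B_ω)| = ω−1, so ρ_SOR = 0.96861.

ω* = 1.96861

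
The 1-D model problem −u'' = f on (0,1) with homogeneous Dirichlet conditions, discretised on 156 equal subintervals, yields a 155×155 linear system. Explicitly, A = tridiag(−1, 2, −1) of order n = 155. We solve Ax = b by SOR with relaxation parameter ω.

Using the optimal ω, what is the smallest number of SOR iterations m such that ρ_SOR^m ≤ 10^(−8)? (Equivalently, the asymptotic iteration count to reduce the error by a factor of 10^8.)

m = 458

n=155: λ(B_J) = 1 − λ(A)/2 = cos(kπ/156); k=1 gives ρ_J = 0.9997972.
1 − cos²(π/156) = sin²(π/156) ⇒ √(1−ρ_J²) = sin(π/156) = 0.0201371.
ω* = 2/(1+0.0201371) = 1.9605208
[ρ_SOR] ω* − 1 = 0.9605208.
For 8 digits: m = 8·ln10 / (−ln 0.9605208) = 18.4207/0.0402796 = 457.321; round up → m = 458.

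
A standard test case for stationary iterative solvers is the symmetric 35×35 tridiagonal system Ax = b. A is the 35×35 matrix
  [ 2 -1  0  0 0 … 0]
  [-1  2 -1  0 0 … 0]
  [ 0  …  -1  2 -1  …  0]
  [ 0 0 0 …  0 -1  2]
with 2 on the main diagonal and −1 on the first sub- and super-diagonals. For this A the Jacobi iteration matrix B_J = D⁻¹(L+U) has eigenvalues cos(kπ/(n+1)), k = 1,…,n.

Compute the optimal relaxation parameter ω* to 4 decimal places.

ω* = 1.8397

[ρ_J] n=35: ρ(B_J) = cos(π/(n+1)) = cos(π/36) = 0.9962.
√(1−ρ_J²) = |sin(π/36)| = 0.08716
ω* = 2 / (1 + 0.08716) = 2 / 1.08716 ≈ 1.8397.
ρ_SOR = ω* − 1 ≈ 0.8397.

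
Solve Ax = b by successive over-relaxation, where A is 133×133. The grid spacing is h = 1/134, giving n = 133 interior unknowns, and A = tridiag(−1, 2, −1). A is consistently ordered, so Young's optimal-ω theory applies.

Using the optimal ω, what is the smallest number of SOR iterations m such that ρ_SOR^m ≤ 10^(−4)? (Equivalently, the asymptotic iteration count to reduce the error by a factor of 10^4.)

B_J for the 133×133 system has eigenvalues cos(kπ/134); ρ_J = cos(π/134) = 0.9997252.
√(1 − cos²(π/134)) = sin(π/134) ≈ 0.0234426.
ω* = 2 / (1 + 0.0234426) = 2 / 1.0234426 ≈ 1.9541887.
Hence ρ(B_{ω*}) = 1.9541887 − 1 = 0.9541887.
4·ln10 = 9.21034; −ln(0.9541887) = 0.0468938; m = ⌈9.21034/0.0468938⌉ = ⌈196.408⌉ = 197.

m = 197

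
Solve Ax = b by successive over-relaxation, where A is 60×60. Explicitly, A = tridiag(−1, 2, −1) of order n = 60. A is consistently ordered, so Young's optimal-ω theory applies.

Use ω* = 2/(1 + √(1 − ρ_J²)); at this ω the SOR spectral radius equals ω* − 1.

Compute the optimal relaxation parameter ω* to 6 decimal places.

ω* = 1.902083

With n=60, ρ(Jacobi) = cos(π/61) = 0.998674.
root = sin(π/61) = 0.0514788  (since 1−cos² = sin²).
ω* = 2/(1+0.0514788) = 1.902083
and ρ(B_{ω*}) = 1.902083 − 1 = 0.902083.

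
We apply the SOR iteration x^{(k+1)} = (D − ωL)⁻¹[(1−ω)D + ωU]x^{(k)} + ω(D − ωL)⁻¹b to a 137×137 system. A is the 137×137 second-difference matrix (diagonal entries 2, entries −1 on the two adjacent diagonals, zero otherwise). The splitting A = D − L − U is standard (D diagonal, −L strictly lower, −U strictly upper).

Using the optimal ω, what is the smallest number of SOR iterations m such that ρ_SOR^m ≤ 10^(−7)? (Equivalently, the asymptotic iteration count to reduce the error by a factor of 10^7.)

n=137: λ(B_J) = 1 − λ(A)/2 = cos(kπ/138); k=1 gives ρ_J = 0.9997409.
√(1−ρ_J²) = |sin(π/138)| = 0.0227632
[ω*] 2 ÷ (1 + 0.0227632) = 2 ÷ 1.0227632 = 1.9554869.
Hence ρ(B_{ω*}) = 1.9554869 − 1 = 0.9554869.
For 7 digits: m = 7·ln10 / (−ln 0.9554869) = 16.1181/0.0455342 = 353.978; round up → m = 354.

m = 354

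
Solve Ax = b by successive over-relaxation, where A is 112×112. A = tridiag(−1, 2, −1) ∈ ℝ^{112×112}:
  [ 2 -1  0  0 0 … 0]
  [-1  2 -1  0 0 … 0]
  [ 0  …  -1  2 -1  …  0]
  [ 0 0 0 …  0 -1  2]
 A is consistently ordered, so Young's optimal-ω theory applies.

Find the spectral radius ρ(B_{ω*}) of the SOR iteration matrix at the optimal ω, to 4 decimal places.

ρ_SOR = 0.9459

spectrum of D⁻¹(L+U) = {cos(kπ/113) : 1≤k≤112}; ρ_J = cos(π/113) = 0.9996.
√(1−ρ_J²) simplifies to sin(π/113) = 0.02780.
Young: ω* = 2/(1+√(1−ρ_J²)) = 2/(1+0.02780) = 2/1.02780 = 1.9459.
ρ_SOR = ω* − 1 = 1.9459 − 1 = 0.9459.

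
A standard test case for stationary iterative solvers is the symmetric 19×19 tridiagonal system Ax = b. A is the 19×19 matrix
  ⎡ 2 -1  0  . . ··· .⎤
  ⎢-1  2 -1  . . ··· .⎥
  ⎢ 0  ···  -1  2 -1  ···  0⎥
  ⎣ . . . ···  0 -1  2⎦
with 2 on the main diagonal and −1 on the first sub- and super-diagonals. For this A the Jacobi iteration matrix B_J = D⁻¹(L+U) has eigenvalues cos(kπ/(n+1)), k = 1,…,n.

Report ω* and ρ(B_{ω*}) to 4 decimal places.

ω* = 1.7295, ρ_SOR = 0.7295

ρ_J = max_k |cos(kπ/20)| = cos(π/20) = 0.9877
√(1 − cos²(π/20)) = sin(π/20) ≈ 0.15643.
Young: ω* = 2/(1+√(1−ρ_J²)) = 2/(1+0.15643) = 2/1.15643 = 1.7295.
ρ_SOR = ω* − 1 ≈ 0.7295.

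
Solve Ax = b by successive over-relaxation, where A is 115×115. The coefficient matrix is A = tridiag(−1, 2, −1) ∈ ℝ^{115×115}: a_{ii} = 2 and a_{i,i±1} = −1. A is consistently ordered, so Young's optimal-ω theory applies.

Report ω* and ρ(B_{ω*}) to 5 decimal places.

ω* = 1.94727, ρ_SOR = 0.94727

ρ_J = max_k |cos(kπ/116)| = cos(π/116) = 0.99963
√(1−ρ_J²) = |sin(π/116)| = 0.027079
ω* = 2 / (1 + 0.027079) = 2 / 1.027079 ≈ 1.94727.
At ω = 1.94727 every |λ(B_ω)| = ω−1, so ρ_SOR = 0.94727.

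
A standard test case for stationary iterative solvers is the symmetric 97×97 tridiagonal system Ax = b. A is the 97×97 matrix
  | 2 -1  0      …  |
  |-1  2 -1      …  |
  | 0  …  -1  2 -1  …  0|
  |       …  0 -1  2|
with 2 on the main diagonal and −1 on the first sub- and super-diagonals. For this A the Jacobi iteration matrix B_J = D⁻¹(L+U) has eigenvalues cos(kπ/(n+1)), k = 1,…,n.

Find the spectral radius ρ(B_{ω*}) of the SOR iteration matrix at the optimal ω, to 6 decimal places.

With n=97, ρ(Jacobi) = cos(π/98) = 0.999486.
√(1−ρ_J²) = |sin(π/98)| = 0.0320516
[ω*] 2 ÷ (1 + 0.0320516) = 2 ÷ 1.0320516 = 1.937888.
At ω = 1.937888 every |λ(B_ω)| = ω−1, so ρ_SOR = 0.937888.

ρ_SOR = 0.937888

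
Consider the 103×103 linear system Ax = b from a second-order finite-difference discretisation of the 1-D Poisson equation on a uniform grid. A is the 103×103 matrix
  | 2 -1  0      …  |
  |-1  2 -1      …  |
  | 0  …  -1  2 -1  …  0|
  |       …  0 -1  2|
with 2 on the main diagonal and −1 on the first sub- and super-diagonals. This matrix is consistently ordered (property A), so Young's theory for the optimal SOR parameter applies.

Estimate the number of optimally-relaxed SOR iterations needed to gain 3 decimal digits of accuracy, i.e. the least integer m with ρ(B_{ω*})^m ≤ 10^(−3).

m = 115

ρ_J = max_k |cos(kπ/104)| = cos(π/104) = 0.9995438
1 − cos²(π/104) = sin²(π/104) ⇒ √(1−ρ_J²) = sin(π/104) = 0.0302030.
So ω* = 2/1.0302030 = 1.9413650 (Young).
ρ(B_{ω*}) = ω*−1 = 0.9413650
3·ln10 = 6.90776; −ln(0.9413650) = 0.0604243; m = ⌈6.90776/0.0604243⌉ = ⌈114.321⌉ = 115.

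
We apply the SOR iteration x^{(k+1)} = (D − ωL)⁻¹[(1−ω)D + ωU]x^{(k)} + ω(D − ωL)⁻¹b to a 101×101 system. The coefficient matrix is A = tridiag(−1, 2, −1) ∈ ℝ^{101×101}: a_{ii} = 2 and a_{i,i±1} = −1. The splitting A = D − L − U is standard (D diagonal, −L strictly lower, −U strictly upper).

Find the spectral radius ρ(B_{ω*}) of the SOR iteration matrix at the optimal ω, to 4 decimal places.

[ρ_J] n=101: ρ(B_J) = cos(π/(n+1)) = cos(π/102) = 0.9995.
√(1−ρ_J²) = |sin(π/102)| = 0.03080
ω* = 2 / (1 + 0.03080) = 2 / 1.03080 ≈ 1.9402.
Hence ρ(B_{ω*}) = 1.9402 − 1 = 0.9402.

ρ_SOR = 0.9402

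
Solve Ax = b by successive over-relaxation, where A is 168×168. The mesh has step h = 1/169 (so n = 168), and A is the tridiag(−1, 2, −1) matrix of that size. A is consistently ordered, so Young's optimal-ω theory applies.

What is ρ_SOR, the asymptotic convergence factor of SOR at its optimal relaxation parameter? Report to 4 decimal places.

ρ_SOR = 0.9635

[ρ_J] n=168: ρ(B_J) = cos(π/(n+1)) = cos(π/169) = 0.9998.
√(1−ρ_J²) = |sin(π/169)| = 0.01859
Young: ω* = 2/(1+√(1−ρ_J²)) = 2/(1+0.01859) = 2/1.01859 = 1.9635.
ρ(B_{ω*}) = ω*−1 = 0.9635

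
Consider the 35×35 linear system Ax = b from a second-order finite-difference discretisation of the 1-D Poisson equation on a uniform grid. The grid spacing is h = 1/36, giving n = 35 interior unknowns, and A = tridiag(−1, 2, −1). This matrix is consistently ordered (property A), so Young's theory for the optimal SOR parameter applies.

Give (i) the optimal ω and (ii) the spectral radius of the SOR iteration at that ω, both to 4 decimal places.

spectrum of D⁻¹(L+U) = {cos(kπ/36) : 1≤k≤35}; ρ_J = cos(π/36) = 0.9962.
√(1−ρ_J²) = |sin(π/36)| = 0.08716
So ω* = 2/1.08716 = 1.8397 (Young).
[ρ_SOR] ω* − 1 = 0.8397.

ω* = 1.8397, ρ_SOR = 0.8397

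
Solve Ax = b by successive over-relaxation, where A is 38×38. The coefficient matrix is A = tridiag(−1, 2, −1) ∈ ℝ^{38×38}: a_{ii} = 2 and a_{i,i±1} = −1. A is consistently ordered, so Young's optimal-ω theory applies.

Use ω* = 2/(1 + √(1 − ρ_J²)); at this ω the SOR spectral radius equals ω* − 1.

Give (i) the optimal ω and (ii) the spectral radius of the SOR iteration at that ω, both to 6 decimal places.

ω* = 1.851052, ρ_SOR = 0.851052

ρ_J = max_k |cos(kπ/39)| = cos(π/39) = 0.996757
√(1−ρ_J²) = |sin(π/39)| = 0.0804666
Young: ω* = 2/(1+√(1−ρ_J²)) = 2/(1+0.0804666) = 2/1.0804666 = 1.851052.
[ρ_SOR] ω* − 1 = 0.851052.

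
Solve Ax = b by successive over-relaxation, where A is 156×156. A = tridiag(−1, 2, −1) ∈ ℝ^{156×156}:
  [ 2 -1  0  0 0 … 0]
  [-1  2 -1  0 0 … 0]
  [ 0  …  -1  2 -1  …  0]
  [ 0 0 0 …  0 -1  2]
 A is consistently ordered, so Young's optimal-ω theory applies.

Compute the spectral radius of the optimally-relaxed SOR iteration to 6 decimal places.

ρ_SOR = 0.960767

spectrum of D⁻¹(L+U) = {cos(kπ/157) : 1≤k≤156}; ρ_J = cos(π/157) = 0.999800.
√(1−ρ_J²) simplifies to sin(π/157) = 0.0200088.
ω* = 2/(1 + 0.0200088) = 2/1.0200088 = 1.960767.
ρ_SOR = ω* − 1 = 1.960767 − 1 = 0.960767.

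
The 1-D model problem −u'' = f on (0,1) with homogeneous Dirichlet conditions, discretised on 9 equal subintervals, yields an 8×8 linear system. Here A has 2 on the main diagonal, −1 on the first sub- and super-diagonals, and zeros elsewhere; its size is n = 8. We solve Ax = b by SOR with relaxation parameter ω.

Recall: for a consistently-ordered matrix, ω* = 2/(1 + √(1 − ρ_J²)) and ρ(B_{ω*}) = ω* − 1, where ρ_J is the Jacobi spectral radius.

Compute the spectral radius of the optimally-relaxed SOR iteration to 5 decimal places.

½·tridiag(1,0,1) at n=8: λ_k = cos(kπ/9); max |λ| at k=1 ⇒ ρ_J = cos(π/9) ≈ 0.93969.
√(1 − cos²(π/9)) = sin(π/9) ≈ 0.342020.
ω* = 2/(1+0.342020) = 1.49029
Hence ρ(B_{ω*}) = 1.49029 − 1 = 0.49029.

ρ_SOR = 0.49029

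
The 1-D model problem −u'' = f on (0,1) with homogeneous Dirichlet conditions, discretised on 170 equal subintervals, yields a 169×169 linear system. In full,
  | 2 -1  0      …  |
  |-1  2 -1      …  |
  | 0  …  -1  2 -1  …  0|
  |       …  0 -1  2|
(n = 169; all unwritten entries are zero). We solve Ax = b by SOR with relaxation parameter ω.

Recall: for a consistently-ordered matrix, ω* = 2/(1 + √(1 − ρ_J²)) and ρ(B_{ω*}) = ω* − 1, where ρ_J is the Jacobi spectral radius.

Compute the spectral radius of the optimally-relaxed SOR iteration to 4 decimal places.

n=169: λ(B_J) = 1 − λ(A)/2 = cos(kπ/170); k=1 gives ρ_J = 0.9998.
√(1−ρ_J²) simplifies to sin(π/170) = 0.01848.
ω* = 2 / (1 + 0.01848) = 2 / 1.01848 ≈ 1.9637.
Hence ρ(B_{ω*}) = 1.9637 − 1 = 0.9637.

ρ_SOR = 0.9637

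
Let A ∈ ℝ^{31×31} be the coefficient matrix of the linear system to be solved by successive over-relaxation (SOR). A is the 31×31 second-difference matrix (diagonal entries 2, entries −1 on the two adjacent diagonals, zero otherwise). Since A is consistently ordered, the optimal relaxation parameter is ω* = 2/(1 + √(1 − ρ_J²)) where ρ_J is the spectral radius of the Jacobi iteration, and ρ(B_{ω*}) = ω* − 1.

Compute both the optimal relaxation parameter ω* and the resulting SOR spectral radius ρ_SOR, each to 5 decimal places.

ω* = 1.82147, ρ_SOR = 0.82147

ρ_J = max_k |cos(kπ/32)| = cos(π/32) = 0.99518
√(1−ρ_J²) simplifies to sin(π/32) = 0.098017.
Young: ω* = 2/(1+√(1−ρ_J²)) = 2/(1+0.098017) = 2/1.098017 = 1.82147.
and ρ(B_{ω*}) = 1.82147 − 1 = 0.82147.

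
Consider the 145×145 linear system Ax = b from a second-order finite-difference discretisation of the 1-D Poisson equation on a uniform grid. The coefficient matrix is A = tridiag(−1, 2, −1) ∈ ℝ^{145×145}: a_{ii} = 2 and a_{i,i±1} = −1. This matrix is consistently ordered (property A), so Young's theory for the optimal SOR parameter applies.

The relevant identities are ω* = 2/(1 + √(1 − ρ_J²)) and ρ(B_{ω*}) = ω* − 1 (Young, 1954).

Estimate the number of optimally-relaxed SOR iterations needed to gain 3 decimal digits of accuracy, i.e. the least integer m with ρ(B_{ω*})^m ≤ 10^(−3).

n=145: λ(B_J) = 1 − λ(A)/2 = cos(kπ/146); k=1 gives ρ_J = 0.9997685.
√(1−ρ_J²) = |sin(π/146)| = 0.0215161
ω* = 2/(1+0.0215161) = 1.9578742
ρ(B_{ω*}) = ω*−1 = 0.9578742
Need (0.9578742)^m ≤ 10^(−3): m ≥ 3·ln10/|ln 0.9578742| = 6.90776/0.0430388 = 160.501 ⇒ m = 161.

m = 161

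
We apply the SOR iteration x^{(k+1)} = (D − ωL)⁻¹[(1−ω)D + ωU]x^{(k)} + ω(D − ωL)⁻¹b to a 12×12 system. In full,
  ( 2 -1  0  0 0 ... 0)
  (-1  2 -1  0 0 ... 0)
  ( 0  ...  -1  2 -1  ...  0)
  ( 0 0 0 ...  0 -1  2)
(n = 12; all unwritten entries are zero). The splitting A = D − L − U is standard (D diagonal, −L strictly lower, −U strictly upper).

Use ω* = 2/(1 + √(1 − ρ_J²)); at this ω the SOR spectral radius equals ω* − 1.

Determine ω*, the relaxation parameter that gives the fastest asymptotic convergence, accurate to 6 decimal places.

B_J for the 12×12 system has eigenvalues cos(kπ/13); ρ_J = cos(π/13) = 0.970942.
√(1 − cos²(π/13)) = sin(π/13) ≈ 0.2393157.
ω* = 2/(1 + 0.2393157) = 2/1.2393157 = 1.613794.
ρ(B_{ω*}) = ω*−1 = 0.613794

ω* = 1.613794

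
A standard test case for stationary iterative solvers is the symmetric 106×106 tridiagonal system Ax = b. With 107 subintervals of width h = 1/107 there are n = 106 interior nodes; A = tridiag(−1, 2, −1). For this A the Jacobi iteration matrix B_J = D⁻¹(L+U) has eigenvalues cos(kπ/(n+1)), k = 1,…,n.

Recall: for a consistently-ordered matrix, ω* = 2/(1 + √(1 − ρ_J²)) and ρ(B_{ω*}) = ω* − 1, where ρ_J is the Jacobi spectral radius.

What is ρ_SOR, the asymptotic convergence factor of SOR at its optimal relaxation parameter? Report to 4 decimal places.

ρ_SOR = 0.9430

½·tridiag(1,0,1) at n=106: λ_k = cos(kπ/107); max |λ| at k=1 ⇒ ρ_J = cos(π/107) ≈ 0.9996.
root = sin(π/107) = 0.02936  (since 1−cos² = sin²).
[ω*] 2 ÷ (1 + 0.02936) = 2 ÷ 1.02936 = 1.9430.
[ρ_SOR] ω* − 1 = 0.9430.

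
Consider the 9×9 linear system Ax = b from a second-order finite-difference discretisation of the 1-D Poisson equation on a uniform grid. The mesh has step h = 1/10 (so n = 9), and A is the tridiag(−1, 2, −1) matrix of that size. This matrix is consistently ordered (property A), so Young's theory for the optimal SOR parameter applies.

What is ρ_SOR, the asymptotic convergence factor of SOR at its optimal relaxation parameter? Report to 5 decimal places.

ρ_SOR = 0.52786

n=9: λ(B_J) = 1 − λ(A)/2 = cos(kπ/10); k=1 gives ρ_J = 0.95106.
√(1−ρ_J²) = |sin(π/10)| = 0.309017
Young: ω* = 2/(1+√(1−ρ_J²)) = 2/(1+0.309017) = 2/1.309017 = 1.52786.
At ω = 1.52786 every |λ(B_ω)| = ω−1, so ρ_SOR = 0.52786.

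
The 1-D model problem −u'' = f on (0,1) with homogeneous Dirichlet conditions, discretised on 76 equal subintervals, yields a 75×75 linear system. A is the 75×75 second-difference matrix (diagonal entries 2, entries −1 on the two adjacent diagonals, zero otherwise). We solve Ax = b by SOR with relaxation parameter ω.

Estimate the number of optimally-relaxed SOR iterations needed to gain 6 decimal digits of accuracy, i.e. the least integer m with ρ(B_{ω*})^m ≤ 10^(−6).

m = 168

B_J for the 75×75 system has eigenvalues cos(kπ/76); ρ_J = cos(π/76) = 0.9991458.
root = sin(π/76) = 0.0413250  (since 1−cos² = sin²).
ω* = 2/(1+0.0413250) = 1.9206300
[ρ_SOR] ω* − 1 = 0.9206300.
Need (0.9206300)^m ≤ 10^(−6): m ≥ 6·ln10/|ln 0.9206300| = 13.8155/0.0826971 = 167.061 ⇒ m = 168.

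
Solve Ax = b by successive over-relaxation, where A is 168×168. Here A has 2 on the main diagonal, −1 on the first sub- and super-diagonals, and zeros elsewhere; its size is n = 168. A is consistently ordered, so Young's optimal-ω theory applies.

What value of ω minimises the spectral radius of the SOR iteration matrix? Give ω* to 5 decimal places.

B_J for the 168×168 system has eigenvalues cos(kπ/169); ρ_J = cos(π/169) = 0.99983.
√(1−ρ_J²) simplifies to sin(π/169) = 0.018588.
ω* = 2/(1 + 0.018588) = 2/1.018588 = 1.96350.
ρ_SOR = ω* − 1 = 1.96350 − 1 = 0.96350.

ω* = 1.96350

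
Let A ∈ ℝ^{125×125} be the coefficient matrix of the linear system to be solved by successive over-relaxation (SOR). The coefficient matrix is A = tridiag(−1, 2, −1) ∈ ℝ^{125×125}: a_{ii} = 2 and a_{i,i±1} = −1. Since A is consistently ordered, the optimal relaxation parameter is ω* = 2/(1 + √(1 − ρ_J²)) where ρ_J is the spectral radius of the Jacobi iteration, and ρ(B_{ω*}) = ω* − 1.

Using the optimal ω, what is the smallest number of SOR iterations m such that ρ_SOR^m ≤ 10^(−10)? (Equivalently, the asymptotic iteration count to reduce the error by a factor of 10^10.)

[ρ_J] n=125: ρ(B_J) = cos(π/(n+1)) = cos(π/126) = 0.9996892.
√(1 − cos²(π/126)) = sin(π/126) ≈ 0.0249307.
Young: ω* = 2/(1+√(1−ρ_J²)) = 2/(1+0.0249307) = 2/1.0249307 = 1.9513514.
ρ_SOR = ω* − 1 = 1.9513514 − 1 = 0.9513514.
(0.9513514)^m ≤ 10^{−10}  ⇒  m·ln(0.9513514) ≤ −10·ln10  ⇒  m ≥ 461.702  ⇒  m = 462

m = 462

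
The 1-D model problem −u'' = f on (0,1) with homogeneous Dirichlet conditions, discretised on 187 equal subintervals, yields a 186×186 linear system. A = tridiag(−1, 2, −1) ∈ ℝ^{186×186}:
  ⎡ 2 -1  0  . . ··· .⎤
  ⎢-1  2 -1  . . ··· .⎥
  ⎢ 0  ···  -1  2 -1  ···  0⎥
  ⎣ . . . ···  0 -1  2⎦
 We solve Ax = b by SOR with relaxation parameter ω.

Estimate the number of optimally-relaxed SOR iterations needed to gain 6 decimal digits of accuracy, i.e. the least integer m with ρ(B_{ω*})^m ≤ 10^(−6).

n=186: λ(B_J) = 1 − λ(A)/2 = cos(kπ/187); k=1 gives ρ_J = 0.9998589.
√(1−ρ_J²) simplifies to sin(π/187) = 0.0167992.
Then 2/(1+√(1−ρ_J²)) = 2/(1+0.0167992); ω* = 2/1.0167992 = 1.9669567.
At ω = 1.9669567 every |λ(B_ω)| = ω−1, so ρ_SOR = 0.9669567.
(0.9669567)^m ≤ 10^{−6}  ⇒  m·ln(0.9669567) ≤ −6·ln10  ⇒  m ≥ 411.156  ⇒  m = 412

m = 412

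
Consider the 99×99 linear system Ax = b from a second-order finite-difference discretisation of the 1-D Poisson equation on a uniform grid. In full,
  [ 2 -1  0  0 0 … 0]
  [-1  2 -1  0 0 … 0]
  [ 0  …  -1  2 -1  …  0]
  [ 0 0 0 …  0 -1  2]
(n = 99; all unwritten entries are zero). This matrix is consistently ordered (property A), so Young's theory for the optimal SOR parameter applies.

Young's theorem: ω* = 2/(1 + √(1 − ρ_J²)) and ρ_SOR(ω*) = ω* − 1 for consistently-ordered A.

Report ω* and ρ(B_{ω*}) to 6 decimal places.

[ρ_J] n=99: ρ(B_J) = cos(π/(n+1)) = cos(π/100) = 0.999507.
root = sin(π/100) = 0.0314108  (since 1−cos² = sin²).
ω* = 2/(1+0.0314108) = 1.939092
and ρ(B_{ω*}) = 1.939092 − 1 = 0.939092.

ω* = 1.939092, ρ_SOR = 0.939092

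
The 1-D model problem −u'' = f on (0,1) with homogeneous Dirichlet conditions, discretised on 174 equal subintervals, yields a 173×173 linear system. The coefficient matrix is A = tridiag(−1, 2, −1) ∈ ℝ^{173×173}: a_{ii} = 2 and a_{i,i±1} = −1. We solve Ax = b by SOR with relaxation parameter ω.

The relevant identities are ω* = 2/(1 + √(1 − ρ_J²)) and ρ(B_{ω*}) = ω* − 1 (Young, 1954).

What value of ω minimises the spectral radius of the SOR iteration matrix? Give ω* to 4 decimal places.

ρ_J = max_k |cos(kπ/174)| = cos(π/174) = 0.9998
√(1−ρ_J²) = |sin(π/174)| = 0.01805
ω* = 2/(1+0.01805) = 1.9645
At ω = 1.9645 every |λ(B_ω)| = ω−1, so ρ_SOR = 0.9645.

ω* = 1.9645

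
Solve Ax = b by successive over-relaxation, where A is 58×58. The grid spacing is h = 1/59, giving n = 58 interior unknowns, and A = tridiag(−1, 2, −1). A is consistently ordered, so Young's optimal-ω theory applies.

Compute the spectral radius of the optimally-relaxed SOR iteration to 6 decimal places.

ρ_SOR = 0.898935

With n=58, ρ(Jacobi) = cos(π/59) = 0.998583.
root = sin(π/59) = 0.0532222  (since 1−cos² = sin²).
ω* = 2 / (1 + 0.0532222) = 2 / 1.0532222 ≈ 1.898935.
ρ_SOR = ω* − 1 ≈ 0.898935.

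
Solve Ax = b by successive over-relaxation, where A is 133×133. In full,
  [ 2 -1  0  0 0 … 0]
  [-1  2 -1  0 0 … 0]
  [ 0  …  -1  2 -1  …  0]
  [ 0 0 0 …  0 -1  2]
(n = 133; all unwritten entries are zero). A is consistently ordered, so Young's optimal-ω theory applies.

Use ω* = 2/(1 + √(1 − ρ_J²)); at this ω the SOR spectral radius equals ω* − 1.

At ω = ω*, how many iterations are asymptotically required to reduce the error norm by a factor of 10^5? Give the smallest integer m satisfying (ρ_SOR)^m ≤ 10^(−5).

m = 246

With n=133, ρ(Jacobi) = cos(π/134) = 0.9997252.
root = sin(π/134) = 0.0234426  (since 1−cos² = sin²).
So ω* = 2/1.0234426 = 1.9541887 (Young).
At ω = 1.9541887 every |λ(B_ω)| = ω−1, so ρ_SOR = 0.9541887.
5·ln10 = 11.5129; −ln(0.9541887) = 0.0468938; m = ⌈11.5129/0.0468938⌉ = ⌈245.510⌉ = 246.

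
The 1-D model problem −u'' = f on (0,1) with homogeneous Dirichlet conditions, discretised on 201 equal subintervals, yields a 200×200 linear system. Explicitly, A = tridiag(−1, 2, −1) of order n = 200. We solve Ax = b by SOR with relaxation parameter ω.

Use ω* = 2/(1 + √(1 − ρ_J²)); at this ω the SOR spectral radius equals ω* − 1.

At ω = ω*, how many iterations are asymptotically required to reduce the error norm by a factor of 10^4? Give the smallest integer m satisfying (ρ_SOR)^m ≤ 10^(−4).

m = 295

B_J for the 200×200 system has eigenvalues cos(kπ/201); ρ_J = cos(π/201) = 0.9998779.
√(1−ρ_J²) simplifies to sin(π/201) = 0.0156292.
Young: ω* = 2/(1+√(1−ρ_J²)) = 2/(1+0.0156292) = 2/1.0156292 = 1.9692226.
At ω = 1.9692226 every |λ(B_ω)| = ω−1, so ρ_SOR = 0.9692226.
(0.9692226)^m ≤ 10^{−4}  ⇒  m·ln(0.9692226) ≤ −4·ln10  ⇒  m ≥ 294.627  ⇒  m = 295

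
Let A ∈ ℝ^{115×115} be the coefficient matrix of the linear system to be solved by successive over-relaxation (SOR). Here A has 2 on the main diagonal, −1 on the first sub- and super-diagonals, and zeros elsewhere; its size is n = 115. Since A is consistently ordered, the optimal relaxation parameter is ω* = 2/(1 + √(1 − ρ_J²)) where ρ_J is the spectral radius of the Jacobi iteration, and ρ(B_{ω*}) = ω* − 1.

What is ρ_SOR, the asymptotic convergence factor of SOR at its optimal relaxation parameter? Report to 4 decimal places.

n=115: λ(B_J) = 1 − λ(A)/2 = cos(kπ/116); k=1 gives ρ_J = 0.9996.
root = sin(π/116) = 0.02708  (since 1−cos² = sin²).
So ω* = 2/1.02708 = 1.9473 (Young).
ρ(B_{ω*}) = ω*−1 = 0.9473

ρ_SOR = 0.9473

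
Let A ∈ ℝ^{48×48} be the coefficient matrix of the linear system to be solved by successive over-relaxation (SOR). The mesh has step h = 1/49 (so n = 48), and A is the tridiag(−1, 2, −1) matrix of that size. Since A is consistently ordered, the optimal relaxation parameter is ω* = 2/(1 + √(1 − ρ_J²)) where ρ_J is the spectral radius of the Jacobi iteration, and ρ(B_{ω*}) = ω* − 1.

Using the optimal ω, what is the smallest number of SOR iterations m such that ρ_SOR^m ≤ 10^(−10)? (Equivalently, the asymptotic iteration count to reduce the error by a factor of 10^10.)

n=48: λ(B_J) = 1 − λ(A)/2 = cos(kπ/49); k=1 gives ρ_J = 0.9979454.
√(1−ρ_J²) simplifies to sin(π/49) = 0.0640702.
Then 2/(1+√(1−ρ_J²)) = 2/(1+0.0640702); ω* = 2/1.0640702 = 1.8795752.
At ω = 1.8795752 every |λ(B_ω)| = ω−1, so ρ_SOR = 0.8795752.
m ≥ 10·ln10 / (−ln 0.8795752) = 179.447; smallest integer m = 180.

m = 180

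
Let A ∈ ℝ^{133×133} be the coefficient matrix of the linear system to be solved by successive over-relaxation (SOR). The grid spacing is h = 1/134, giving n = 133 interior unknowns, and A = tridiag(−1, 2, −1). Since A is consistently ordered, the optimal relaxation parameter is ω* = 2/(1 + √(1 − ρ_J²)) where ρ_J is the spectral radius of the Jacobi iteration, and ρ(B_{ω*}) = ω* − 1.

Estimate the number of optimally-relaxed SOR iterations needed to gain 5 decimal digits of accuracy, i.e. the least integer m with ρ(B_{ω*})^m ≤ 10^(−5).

With n=133, ρ(Jacobi) = cos(π/134) = 0.9997252.
√(1−ρ_J²) simplifies to sin(π/134) = 0.0234426.
[ω*] 2 ÷ (1 + 0.0234426) = 2 ÷ 1.0234426 = 1.9541887.
Hence ρ(B_{ω*}) = 1.9541887 − 1 = 0.9541887.
5·ln10 = 11.5129; −ln(0.9541887) = 0.0468938; m = ⌈11.5129/0.0468938⌉ = ⌈245.510⌉ = 246.

m = 246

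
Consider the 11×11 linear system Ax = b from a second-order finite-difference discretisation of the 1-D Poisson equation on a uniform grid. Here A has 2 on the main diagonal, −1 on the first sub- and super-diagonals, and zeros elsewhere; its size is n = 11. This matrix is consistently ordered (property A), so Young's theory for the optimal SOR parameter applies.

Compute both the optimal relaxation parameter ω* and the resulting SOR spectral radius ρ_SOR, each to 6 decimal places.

ω* = 1.588791, ρ_SOR = 0.588791

½·tridiag(1,0,1) at n=11: λ_k = cos(kπ/12); max |λ| at k=1 ⇒ ρ_J = cos(π/12) ≈ 0.965926.
√(1−ρ_J²) = |sin(π/12)| = 0.2588190
ω* = 2/(1 + 0.2588190) = 2/1.2588190 = 1.588791.
ρ_SOR = ω* − 1 = 1.588791 − 1 = 0.588791.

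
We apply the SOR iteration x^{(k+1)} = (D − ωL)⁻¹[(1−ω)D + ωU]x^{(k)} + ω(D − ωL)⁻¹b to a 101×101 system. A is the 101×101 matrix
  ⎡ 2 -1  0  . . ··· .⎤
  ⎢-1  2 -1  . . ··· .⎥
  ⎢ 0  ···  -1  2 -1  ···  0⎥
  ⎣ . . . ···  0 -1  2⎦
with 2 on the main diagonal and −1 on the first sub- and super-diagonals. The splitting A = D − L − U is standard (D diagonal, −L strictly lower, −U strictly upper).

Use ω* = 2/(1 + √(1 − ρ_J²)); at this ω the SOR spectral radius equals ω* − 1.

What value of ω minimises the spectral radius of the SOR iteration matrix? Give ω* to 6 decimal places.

B_J for the 101×101 system has eigenvalues cos(kπ/102); ρ_J = cos(π/102) = 0.999526.
root = sin(π/102) = 0.0307951  (since 1−cos² = sin²).
So ω* = 2/1.0307951 = 1.940250 (Young).
Hence ρ(B_{ω*}) = 1.940250 − 1 = 0.940250.

ω* = 1.940250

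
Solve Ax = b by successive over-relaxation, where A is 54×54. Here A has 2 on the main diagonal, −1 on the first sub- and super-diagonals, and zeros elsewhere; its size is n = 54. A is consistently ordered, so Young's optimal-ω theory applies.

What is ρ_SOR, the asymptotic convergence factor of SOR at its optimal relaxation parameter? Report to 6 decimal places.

ρ_SOR = 0.891989

With n=54, ρ(Jacobi) = cos(π/55) = 0.998369.
√(1−ρ_J²) simplifies to sin(π/55) = 0.0570888.
So ω* = 2/1.0570888 = 1.891989 (Young).
and ρ(B_{ω*}) = 1.891989 − 1 = 0.891989.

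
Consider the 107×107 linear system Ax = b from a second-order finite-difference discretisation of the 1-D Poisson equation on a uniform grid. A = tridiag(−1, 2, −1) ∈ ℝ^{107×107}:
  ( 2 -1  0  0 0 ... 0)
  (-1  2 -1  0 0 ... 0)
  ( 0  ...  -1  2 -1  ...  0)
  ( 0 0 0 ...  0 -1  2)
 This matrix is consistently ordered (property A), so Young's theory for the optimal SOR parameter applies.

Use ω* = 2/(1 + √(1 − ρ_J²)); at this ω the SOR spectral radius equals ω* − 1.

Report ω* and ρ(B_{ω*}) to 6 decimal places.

ρ_J = max_k |cos(kπ/108)| = cos(π/108) = 0.999577
√(1 − cos²(π/108)) = sin(π/108) ≈ 0.0290847.
ω* = 2/(1+0.0290847) = 1.943475
ρ_SOR = ω* − 1 ≈ 0.943475.

ω* = 1.943475, ρ_SOR = 0.943475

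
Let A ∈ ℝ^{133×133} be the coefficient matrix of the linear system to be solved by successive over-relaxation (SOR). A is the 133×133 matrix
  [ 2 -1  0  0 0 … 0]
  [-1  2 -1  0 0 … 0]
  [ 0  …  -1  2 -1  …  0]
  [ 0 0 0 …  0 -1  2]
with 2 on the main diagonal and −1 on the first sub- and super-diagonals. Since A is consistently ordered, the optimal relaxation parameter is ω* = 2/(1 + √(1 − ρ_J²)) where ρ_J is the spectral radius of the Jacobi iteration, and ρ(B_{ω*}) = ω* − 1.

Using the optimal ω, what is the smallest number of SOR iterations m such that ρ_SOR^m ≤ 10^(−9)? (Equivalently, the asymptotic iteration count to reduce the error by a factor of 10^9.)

m = 442

ρ_J = max_k |cos(kπ/134)| = cos(π/134) = 0.9997252
1 − cos²(π/134) = sin²(π/134) ⇒ √(1−ρ_J²) = sin(π/134) = 0.0234426.
[ω*] 2 ÷ (1 + 0.0234426) = 2 ÷ 1.0234426 = 1.9541887.
At ω = 1.9541887 every |λ(B_ω)| = ω−1, so ρ_SOR = 0.9541887.
9·ln10 = 20.7233; −ln(0.9541887) = 0.0468938; m = ⌈20.7233/0.0468938⌉ = ⌈441.920⌉ = 442.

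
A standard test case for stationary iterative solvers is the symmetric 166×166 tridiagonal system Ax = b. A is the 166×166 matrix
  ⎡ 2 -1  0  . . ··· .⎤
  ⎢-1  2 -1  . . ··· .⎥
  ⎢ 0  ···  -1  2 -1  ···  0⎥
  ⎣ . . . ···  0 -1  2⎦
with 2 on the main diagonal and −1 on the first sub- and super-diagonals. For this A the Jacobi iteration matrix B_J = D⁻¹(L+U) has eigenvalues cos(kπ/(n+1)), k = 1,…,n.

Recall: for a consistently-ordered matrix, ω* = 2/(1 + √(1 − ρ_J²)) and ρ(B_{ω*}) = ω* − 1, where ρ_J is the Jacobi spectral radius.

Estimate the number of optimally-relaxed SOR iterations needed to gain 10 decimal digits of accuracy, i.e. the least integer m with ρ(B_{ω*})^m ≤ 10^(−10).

m = 612

With n=166, ρ(Jacobi) = cos(π/167) = 0.9998231.
root = sin(π/167) = 0.0188108  (since 1−cos² = sin²).
Then 2/(1+√(1−ρ_J²)) = 2/(1+0.0188108); ω* = 2/1.0188108 = 1.9630730.
ρ_SOR = ω* − 1 ≈ 0.9630730.
Need (0.9630730)^m ≤ 10^(−10): m ≥ 10·ln10/|ln 0.9630730| = 23.0259/0.0376261 = 611.966 ⇒ m = 612.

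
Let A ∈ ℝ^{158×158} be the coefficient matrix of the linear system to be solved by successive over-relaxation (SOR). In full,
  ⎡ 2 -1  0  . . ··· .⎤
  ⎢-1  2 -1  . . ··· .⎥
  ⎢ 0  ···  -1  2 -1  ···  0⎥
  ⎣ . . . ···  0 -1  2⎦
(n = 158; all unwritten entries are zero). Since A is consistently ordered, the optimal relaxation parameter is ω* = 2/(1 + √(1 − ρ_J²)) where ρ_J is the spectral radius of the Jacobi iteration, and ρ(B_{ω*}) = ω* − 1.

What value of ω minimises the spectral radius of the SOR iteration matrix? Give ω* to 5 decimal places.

ω* = 1.96125

B_J for the 158×158 system has eigenvalues cos(kπ/159); ρ_J = cos(π/159) = 0.99980.
√(1 − cos²(π/159)) = sin(π/159) ≈ 0.019757.
Young: ω* = 2/(1+√(1−ρ_J²)) = 2/(1+0.019757) = 2/1.019757 = 1.96125.
ρ_SOR = ω* − 1 = 1.96125 − 1 = 0.96125.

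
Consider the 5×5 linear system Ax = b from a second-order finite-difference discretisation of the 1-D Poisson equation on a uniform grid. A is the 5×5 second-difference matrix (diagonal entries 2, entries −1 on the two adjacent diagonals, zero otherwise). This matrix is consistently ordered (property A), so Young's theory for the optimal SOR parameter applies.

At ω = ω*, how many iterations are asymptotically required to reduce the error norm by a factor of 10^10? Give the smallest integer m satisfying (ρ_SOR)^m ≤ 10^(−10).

spectrum of D⁻¹(L+U) = {cos(kπ/6) : 1≤k≤5}; ρ_J = cos(π/6) = 0.8660254.
1 − cos²(π/6) = sin²(π/6) ⇒ √(1−ρ_J²) = sin(π/6) = 0.5000000.
Then 2/(1+√(1−ρ_J²)) = 2/(1+0.5000000); ω* = 2/1.5000000 = 1.3333333.
ρ_SOR = ω* − 1 ≈ 0.3333333.
(0.3333333)^m ≤ 10^{−10}  ⇒  m·ln(0.3333333) ≤ −10·ln10  ⇒  m ≥ 20.959  ⇒  m = 21

m = 21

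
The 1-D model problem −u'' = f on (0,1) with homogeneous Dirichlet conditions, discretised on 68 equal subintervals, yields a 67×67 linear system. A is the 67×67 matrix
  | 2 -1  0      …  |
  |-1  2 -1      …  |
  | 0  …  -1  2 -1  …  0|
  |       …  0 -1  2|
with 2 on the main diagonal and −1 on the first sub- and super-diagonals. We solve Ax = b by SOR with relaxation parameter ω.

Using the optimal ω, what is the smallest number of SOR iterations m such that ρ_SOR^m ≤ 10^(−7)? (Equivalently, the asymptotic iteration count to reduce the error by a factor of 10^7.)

½·tridiag(1,0,1) at n=67: λ_k = cos(kπ/68); max |λ| at k=1 ⇒ ρ_J = cos(π/68) ≈ 0.9989330.
√(1−ρ_J²) simplifies to sin(π/68) = 0.0461835.
Young: ω* = 2/(1+√(1−ρ_J²)) = 2/(1+0.0461835) = 2/1.0461835 = 1.9117105.
At ω = 1.9117105 every |λ(B_ω)| = ω−1, so ρ_SOR = 0.9117105.
7·ln10 = 16.1181; −ln(0.9117105) = 0.0924328; m = ⌈16.1181/0.0924328⌉ = ⌈174.376⌉ = 175.

m = 175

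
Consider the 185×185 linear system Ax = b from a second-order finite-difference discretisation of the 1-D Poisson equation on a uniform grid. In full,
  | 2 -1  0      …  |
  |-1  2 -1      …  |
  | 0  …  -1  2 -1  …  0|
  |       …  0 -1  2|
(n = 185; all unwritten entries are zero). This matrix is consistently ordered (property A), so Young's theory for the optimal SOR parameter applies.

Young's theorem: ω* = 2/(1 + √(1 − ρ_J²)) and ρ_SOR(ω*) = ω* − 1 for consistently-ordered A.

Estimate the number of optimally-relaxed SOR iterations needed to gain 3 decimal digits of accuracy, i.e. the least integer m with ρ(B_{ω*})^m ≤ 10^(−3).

spectrum of D⁻¹(L+U) = {cos(kπ/186) : 1≤k≤185}; ρ_J = cos(π/186) = 0.9998574.
√(1 − cos²(π/186)) = sin(π/186) ≈ 0.0168895.
Young: ω* = 2/(1+√(1−ρ_J²)) = 2/(1+0.0168895) = 2/1.0168895 = 1.9667820.
ρ(B_{ω*}) = ω*−1 = 0.9667820
For 3 digits: m = 3·ln10 / (−ln 0.9667820) = 6.90776/0.0337822 = 204.479; round up → m = 205.

m = 205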